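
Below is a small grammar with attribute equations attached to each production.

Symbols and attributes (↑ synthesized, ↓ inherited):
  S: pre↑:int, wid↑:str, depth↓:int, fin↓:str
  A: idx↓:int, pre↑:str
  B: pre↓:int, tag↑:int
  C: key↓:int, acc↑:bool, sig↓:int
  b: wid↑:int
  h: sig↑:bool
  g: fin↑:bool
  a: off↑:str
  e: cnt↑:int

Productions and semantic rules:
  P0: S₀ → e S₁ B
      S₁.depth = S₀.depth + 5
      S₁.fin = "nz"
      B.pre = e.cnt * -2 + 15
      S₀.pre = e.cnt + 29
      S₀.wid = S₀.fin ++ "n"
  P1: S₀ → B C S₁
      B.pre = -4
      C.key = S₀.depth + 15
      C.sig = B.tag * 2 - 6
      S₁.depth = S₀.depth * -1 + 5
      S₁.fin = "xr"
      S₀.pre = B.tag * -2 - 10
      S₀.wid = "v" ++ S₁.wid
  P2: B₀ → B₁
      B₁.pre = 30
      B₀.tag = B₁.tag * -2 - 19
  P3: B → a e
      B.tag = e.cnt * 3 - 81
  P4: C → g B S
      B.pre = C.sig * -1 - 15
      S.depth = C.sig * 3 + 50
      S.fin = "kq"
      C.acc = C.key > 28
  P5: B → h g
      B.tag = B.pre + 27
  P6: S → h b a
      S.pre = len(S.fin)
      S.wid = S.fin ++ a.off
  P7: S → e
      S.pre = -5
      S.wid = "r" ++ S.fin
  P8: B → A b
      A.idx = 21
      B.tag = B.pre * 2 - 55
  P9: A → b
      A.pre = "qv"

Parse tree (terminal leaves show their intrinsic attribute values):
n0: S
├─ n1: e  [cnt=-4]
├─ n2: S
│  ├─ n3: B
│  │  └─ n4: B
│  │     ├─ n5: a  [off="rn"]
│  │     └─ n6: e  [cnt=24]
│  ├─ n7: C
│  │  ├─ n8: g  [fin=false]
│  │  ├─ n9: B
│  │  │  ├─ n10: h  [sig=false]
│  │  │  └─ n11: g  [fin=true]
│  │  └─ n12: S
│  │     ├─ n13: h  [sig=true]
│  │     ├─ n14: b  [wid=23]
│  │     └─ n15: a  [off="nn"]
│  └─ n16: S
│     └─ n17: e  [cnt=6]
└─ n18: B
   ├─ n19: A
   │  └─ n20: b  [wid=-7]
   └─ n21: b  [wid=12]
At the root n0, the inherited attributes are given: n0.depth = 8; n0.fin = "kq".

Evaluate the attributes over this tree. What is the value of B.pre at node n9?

1. n0.depth = 8  [given at root]
2. n0.fin = "kq"  [given at root]
3. n1.cnt = -4  [terminal]
4. n2.depth = 13  [S₀.depth + 5]
5. n2.fin = "nz"  ["nz"]
6. n3.pre = -4  [-4]
7. n4.pre = 30  [30]
8. n5.off = "rn"  [terminal]
9. n6.cnt = 24  [terminal]
10. n4.tag = -9  [e.cnt * 3 - 81]
11. n3.tag = -1  [B₁.tag * -2 - 19]
12. n7.key = 28  [S₀.depth + 15]
13. n7.sig = -8  [B.tag * 2 - 6]
14. n8.fin = false  [terminal]
15. n9.pre = -7  [C.sig * -1 - 15]
16. n10.sig = false  [terminal]
17. n11.fin = true  [terminal]
18. n9.tag = 20  [B.pre + 27]
19. n12.depth = 26  [C.sig * 3 + 50]
20. n12.fin = "kq"  ["kq"]
21. n13.sig = true  [terminal]
22. n14.wid = 23  [terminal]
23. n15.off = "nn"  [terminal]
24. n12.pre = 2  [len(S.fin)]
25. n12.wid = "kqnn"  [S.fin ++ a.off]
26. n7.acc = false  [C.key > 28]
27. n16.depth = -8  [S₀.depth * -1 + 5]
28. n16.fin = "xr"  ["xr"]
29. n17.cnt = 6  [terminal]
30. n16.pre = -5  [-5]
31. n16.wid = "rxr"  ["r" ++ S.fin]
32. n2.pre = -8  [B.tag * -2 - 10]
33. n2.wid = "vrxr"  ["v" ++ S₁.wid]
34. n18.pre = 23  [e.cnt * -2 + 15]
35. n19.idx = 21  [21]
36. n20.wid = -7  [terminal]
37. n19.pre = "qv"  ["qv"]
38. n21.wid = 12  [terminal]
39. n18.tag = -9  [B.pre * 2 - 55]
40. n0.pre = 25  [e.cnt + 29]
41. n0.wid = "kqn"  [S₀.fin ++ "n"]

-7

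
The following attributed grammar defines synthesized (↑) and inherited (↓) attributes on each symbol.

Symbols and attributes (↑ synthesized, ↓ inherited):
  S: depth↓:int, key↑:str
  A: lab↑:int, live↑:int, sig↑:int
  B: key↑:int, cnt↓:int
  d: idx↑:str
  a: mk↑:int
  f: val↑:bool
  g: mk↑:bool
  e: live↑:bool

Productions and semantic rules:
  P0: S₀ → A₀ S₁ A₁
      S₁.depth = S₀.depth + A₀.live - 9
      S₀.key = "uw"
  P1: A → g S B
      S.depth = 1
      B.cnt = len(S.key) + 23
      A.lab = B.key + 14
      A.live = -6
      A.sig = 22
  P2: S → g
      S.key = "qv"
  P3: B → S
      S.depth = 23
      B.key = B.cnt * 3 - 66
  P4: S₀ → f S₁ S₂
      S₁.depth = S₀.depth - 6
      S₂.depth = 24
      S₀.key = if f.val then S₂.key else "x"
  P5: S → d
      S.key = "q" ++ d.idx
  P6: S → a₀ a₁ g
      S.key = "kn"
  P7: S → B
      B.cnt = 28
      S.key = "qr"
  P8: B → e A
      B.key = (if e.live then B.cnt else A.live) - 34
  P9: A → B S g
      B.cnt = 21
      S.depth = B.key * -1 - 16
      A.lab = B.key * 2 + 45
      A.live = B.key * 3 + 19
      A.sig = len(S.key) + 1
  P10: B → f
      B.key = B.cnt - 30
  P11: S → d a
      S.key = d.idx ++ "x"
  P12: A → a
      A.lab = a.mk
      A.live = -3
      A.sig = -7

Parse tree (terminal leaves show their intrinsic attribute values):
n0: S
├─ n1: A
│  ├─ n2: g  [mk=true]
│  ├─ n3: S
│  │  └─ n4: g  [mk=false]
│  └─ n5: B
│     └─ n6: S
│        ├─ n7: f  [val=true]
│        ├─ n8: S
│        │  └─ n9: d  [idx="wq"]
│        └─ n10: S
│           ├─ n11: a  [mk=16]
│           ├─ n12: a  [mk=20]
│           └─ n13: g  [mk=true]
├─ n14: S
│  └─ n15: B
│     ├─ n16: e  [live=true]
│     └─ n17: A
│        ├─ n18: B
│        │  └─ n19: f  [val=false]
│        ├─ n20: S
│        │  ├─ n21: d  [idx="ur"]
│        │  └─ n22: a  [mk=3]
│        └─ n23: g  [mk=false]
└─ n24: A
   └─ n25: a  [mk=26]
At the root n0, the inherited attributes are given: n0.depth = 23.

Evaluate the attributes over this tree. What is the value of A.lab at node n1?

23

1. n0.depth = 23  [given at root]
2. n2.mk = true  [terminal]
3. n3.depth = 1  [1]
4. n4.mk = false  [terminal]
5. n3.key = "qv"  ["qv"]
6. n5.cnt = 25  [len(S.key) + 23]
7. n6.depth = 23  [23]
8. n7.val = true  [terminal]
9. n8.depth = 17  [S₀.depth - 6]
10. n9.idx = "wq"  [terminal]
11. n8.key = "qwq"  ["q" ++ d.idx]
12. n10.depth = 24  [24]
13. n11.mk = 16  [terminal]
14. n12.mk = 20  [terminal]
15. n13.mk = true  [terminal]
16. n10.key = "kn"  ["kn"]
17. n6.key = "kn"  [if f.val then S₂.key else "x"]
18. n5.key = 9  [B.cnt * 3 - 66]
19. n1.lab = 23  [B.key + 14]
20. n1.live = -6  [-6]
21. n1.sig = 22  [22]
22. n14.depth = 8  [S₀.depth + A₀.live - 9]
23. n15.cnt = 28  [28]
24. n16.live = true  [terminal]
25. n18.cnt = 21  [21]
26. n19.val = false  [terminal]
27. n18.key = -9  [B.cnt - 30]
28. n20.depth = -7  [B.key * -1 - 16]
29. n21.idx = "ur"  [terminal]
30. n22.mk = 3  [terminal]
31. n20.key = "urx"  [d.idx ++ "x"]
32. n23.mk = false  [terminal]
33. n17.lab = 27  [B.key * 2 + 45]
34. n17.live = -8  [B.key * 3 + 19]
35. n17.sig = 4  [len(S.key) + 1]
36. n15.key = -6  [(if e.live then B.cnt else A.live) - 34]
37. n14.key = "qr"  ["qr"]
38. n25.mk = 26  [terminal]
39. n24.lab = 26  [a.mk]
40. n24.live = -3  [-3]
41. n24.sig = -7  [-7]
42. n0.key = "uw"  ["uw"]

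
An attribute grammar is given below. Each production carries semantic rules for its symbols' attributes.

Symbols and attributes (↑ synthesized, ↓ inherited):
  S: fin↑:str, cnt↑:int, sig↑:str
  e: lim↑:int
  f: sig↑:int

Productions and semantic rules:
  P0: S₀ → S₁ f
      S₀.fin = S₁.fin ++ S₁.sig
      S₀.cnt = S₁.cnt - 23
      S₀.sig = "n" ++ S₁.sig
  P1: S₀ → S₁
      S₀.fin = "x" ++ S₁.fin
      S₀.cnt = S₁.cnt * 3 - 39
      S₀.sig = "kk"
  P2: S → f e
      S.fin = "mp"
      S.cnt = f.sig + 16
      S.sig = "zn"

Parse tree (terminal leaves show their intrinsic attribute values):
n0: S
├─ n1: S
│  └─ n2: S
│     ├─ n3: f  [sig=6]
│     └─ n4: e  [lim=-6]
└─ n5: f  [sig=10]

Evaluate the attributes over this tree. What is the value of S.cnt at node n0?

4

1. n3.sig = 6  [terminal]
2. n4.lim = -6  [terminal]
3. n2.fin = "mp"  ["mp"]
4. n2.cnt = 22  [f.sig + 16]
5. n2.sig = "zn"  ["zn"]
6. n1.fin = "xmp"  ["x" ++ S₁.fin]
7. n1.cnt = 27  [S₁.cnt * 3 - 39]
8. n1.sig = "kk"  ["kk"]
9. n5.sig = 10  [terminal]
10. n0.fin = "xmpkk"  [S₁.fin ++ S₁.sig]
11. n0.cnt = 4  [S₁.cnt - 23]
12. n0.sig = "nkk"  ["n" ++ S₁.sig]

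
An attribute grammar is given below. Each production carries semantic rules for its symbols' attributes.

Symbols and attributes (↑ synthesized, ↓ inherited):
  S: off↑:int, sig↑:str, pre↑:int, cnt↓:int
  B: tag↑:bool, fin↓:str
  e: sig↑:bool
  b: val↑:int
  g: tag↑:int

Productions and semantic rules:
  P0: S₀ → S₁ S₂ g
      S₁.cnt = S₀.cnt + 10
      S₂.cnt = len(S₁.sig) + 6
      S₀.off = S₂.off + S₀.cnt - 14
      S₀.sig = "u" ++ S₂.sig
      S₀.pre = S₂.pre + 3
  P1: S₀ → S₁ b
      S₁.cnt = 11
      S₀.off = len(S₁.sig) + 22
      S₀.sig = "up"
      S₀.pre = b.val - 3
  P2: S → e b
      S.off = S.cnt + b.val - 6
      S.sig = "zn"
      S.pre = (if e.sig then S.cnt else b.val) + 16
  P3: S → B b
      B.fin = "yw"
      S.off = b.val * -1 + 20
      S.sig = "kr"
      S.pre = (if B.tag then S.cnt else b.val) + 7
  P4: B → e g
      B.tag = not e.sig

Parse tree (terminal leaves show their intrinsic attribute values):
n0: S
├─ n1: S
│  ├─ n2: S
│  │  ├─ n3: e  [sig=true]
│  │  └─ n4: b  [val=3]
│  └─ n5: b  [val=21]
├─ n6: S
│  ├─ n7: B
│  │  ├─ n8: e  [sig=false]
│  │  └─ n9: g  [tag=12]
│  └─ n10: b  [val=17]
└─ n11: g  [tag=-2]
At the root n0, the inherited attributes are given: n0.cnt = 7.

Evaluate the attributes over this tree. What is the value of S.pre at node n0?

18

1. n0.cnt = 7  [given at root]
2. n1.cnt = 17  [S₀.cnt + 10]
3. n2.cnt = 11  [11]
4. n3.sig = true  [terminal]
5. n4.val = 3  [terminal]
6. n2.off = 8  [S.cnt + b.val - 6]
7. n2.sig = "zn"  ["zn"]
8. n2.pre = 27  [(if e.sig then S.cnt else b.val) + 16]
9. n5.val = 21  [terminal]
10. n1.off = 24  [len(S₁.sig) + 22]
11. n1.sig = "up"  ["up"]
12. n1.pre = 18  [b.val - 3]
13. n6.cnt = 8  [len(S₁.sig) + 6]
14. n7.fin = "yw"  ["yw"]
15. n8.sig = false  [terminal]
16. n9.tag = 12  [terminal]
17. n7.tag = true  [not e.sig]
18. n10.val = 17  [terminal]
19. n6.off = 3  [b.val * -1 + 20]
20. n6.sig = "kr"  ["kr"]
21. n6.pre = 15  [(if B.tag then S.cnt else b.val) + 7]
22. n11.tag = -2  [terminal]
23. n0.off = -4  [S₂.off + S₀.cnt - 14]
24. n0.sig = "ukr"  ["u" ++ S₂.sig]
25. n0.pre = 18  [S₂.pre + 3]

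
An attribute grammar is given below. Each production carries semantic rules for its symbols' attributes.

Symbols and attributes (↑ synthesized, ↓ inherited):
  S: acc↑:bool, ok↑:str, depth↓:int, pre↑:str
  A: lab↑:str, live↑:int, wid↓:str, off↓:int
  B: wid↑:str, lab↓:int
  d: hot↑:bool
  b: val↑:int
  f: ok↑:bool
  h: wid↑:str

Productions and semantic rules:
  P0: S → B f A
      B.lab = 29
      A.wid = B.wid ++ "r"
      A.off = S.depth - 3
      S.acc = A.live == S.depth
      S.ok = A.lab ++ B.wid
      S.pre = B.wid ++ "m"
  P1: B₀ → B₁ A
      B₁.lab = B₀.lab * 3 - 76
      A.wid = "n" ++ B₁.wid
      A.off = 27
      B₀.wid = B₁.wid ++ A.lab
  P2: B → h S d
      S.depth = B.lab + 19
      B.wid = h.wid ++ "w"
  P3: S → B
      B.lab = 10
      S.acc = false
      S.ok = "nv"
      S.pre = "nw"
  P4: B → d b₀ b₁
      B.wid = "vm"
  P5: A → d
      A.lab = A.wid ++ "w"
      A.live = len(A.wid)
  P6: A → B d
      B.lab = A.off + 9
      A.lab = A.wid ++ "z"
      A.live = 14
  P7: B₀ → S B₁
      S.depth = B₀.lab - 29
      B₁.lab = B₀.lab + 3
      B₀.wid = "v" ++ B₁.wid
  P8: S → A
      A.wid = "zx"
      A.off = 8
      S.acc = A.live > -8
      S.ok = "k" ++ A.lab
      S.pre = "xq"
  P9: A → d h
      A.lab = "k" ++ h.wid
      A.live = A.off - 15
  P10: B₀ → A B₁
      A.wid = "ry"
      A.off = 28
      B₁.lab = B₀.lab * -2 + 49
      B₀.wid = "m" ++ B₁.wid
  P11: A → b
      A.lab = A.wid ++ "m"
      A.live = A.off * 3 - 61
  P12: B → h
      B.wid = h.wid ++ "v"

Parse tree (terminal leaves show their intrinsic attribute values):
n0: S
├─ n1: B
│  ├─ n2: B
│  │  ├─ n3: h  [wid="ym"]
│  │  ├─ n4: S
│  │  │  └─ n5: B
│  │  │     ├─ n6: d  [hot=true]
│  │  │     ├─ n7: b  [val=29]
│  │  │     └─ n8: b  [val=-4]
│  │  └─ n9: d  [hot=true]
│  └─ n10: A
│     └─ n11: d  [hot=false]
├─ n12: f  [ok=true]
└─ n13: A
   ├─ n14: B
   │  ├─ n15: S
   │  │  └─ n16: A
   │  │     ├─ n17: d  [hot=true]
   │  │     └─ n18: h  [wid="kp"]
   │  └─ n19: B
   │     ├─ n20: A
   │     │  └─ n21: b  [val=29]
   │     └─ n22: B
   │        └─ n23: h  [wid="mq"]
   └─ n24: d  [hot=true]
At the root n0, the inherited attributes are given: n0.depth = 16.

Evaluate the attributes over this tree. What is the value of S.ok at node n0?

1. n0.depth = 16  [given at root]
2. n1.lab = 29  [29]
3. n2.lab = 11  [B₀.lab * 3 - 76]
4. n3.wid = "ym"  [terminal]
5. n4.depth = 30  [B.lab + 19]
6. n5.lab = 10  [10]
7. n6.hot = true  [terminal]
8. n7.val = 29  [terminal]
9. n8.val = -4  [terminal]
10. n5.wid = "vm"  ["vm"]
11. n4.acc = false  [false]
12. n4.ok = "nv"  ["nv"]
13. n4.pre = "nw"  ["nw"]
14. n9.hot = true  [terminal]
15. n2.wid = "ymw"  [h.wid ++ "w"]
16. n10.wid = "nymw"  ["n" ++ B₁.wid]
17. n10.off = 27  [27]
18. n11.hot = false  [terminal]
19. n10.lab = "nymww"  [A.wid ++ "w"]
20. n10.live = 4  [len(A.wid)]
21. n1.wid = "ymwnymww"  [B₁.wid ++ A.lab]
22. n12.ok = true  [terminal]
23. n13.wid = "ymwnymwwr"  [B.wid ++ "r"]
24. n13.off = 13  [S.depth - 3]
25. n14.lab = 22  [A.off + 9]
26. n15.depth = -7  [B₀.lab - 29]
27. n16.wid = "zx"  ["zx"]
28. n16.off = 8  [8]
29. n17.hot = true  [terminal]
30. n18.wid = "kp"  [terminal]
31. n16.lab = "kkp"  ["k" ++ h.wid]
32. n16.live = -7  [A.off - 15]
33. n15.acc = true  [A.live > -8]
34. n15.ok = "kkkp"  ["k" ++ A.lab]
35. n15.pre = "xq"  ["xq"]
36. n19.lab = 25  [B₀.lab + 3]
37. n20.wid = "ry"  ["ry"]
38. n20.off = 28  [28]
39. n21.val = 29  [terminal]
40. n20.lab = "rym"  [A.wid ++ "m"]
41. n20.live = 23  [A.off * 3 - 61]
42. n22.lab = -1  [B₀.lab * -2 + 49]
43. n23.wid = "mq"  [terminal]
44. n22.wid = "mqv"  [h.wid ++ "v"]
45. n19.wid = "mmqv"  ["m" ++ B₁.wid]
46. n14.wid = "vmmqv"  ["v" ++ B₁.wid]
47. n24.hot = true  [terminal]
48. n13.lab = "ymwnymwwrz"  [A.wid ++ "z"]
49. n13.live = 14  [14]
50. n0.acc = false  [A.live == S.depth]
51. n0.ok = "ymwnymwwrzymwnymww"  [A.lab ++ B.wid]
52. n0.pre = "ymwnymwwm"  [B.wid ++ "m"]

"ymwnymwwrzymwnymww"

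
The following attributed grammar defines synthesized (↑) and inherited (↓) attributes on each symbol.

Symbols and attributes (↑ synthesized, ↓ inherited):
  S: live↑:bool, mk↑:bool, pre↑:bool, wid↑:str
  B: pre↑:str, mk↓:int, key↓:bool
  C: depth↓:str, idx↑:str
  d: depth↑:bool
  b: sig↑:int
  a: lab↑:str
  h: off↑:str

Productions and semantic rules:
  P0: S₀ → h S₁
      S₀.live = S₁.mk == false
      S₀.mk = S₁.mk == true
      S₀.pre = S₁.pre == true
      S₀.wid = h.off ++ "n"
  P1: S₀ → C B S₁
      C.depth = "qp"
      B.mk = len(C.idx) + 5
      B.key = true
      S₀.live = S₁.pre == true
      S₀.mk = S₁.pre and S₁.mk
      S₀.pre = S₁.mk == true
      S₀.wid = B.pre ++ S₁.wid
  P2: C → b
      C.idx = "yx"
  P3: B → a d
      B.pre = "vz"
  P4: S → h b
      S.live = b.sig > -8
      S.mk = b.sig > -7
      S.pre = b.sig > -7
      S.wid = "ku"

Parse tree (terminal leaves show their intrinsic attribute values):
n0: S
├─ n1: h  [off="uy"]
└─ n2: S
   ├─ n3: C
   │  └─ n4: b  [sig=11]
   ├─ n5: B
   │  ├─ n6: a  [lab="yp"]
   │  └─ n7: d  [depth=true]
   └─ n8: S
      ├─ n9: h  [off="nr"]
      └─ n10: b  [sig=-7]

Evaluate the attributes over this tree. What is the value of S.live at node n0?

true

1. n1.off = "uy"  [terminal]
2. n3.depth = "qp"  ["qp"]
3. n4.sig = 11  [terminal]
4. n3.idx = "yx"  ["yx"]
5. n5.mk = 7  [len(C.idx) + 5]
6. n5.key = true  [true]
7. n6.lab = "yp"  [terminal]
8. n7.depth = true  [terminal]
9. n5.pre = "vz"  ["vz"]
10. n9.off = "nr"  [terminal]
11. n10.sig = -7  [terminal]
12. n8.live = true  [b.sig > -8]
13. n8.mk = false  [b.sig > -7]
14. n8.pre = false  [b.sig > -7]
15. n8.wid = "ku"  ["ku"]
16. n2.live = false  [S₁.pre == true]
17. n2.mk = false  [S₁.pre and S₁.mk]
18. n2.pre = false  [S₁.mk == true]
19. n2.wid = "vzku"  [B.pre ++ S₁.wid]
20. n0.live = true  [S₁.mk == false]
21. n0.mk = false  [S₁.mk == true]
22. n0.pre = false  [S₁.pre == true]
23. n0.wid = "uyn"  [h.off ++ "n"]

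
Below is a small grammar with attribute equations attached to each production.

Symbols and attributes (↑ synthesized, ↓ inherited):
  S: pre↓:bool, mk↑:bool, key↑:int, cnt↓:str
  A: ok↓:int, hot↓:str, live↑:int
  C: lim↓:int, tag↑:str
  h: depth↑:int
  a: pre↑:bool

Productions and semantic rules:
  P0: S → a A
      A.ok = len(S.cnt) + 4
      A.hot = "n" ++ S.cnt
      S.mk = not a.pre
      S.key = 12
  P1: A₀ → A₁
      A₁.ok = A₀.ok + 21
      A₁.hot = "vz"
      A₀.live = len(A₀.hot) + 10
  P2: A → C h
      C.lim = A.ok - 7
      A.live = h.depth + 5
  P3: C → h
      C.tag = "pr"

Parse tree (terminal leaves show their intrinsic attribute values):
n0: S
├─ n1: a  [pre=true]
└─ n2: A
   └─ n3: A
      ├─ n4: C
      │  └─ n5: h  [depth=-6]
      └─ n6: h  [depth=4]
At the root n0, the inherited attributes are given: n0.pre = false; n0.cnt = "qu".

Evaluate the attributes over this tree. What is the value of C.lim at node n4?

1. n0.pre = false  [given at root]
2. n0.cnt = "qu"  [given at root]
3. n1.pre = true  [terminal]
4. n2.ok = 6  [len(S.cnt) + 4]
5. n2.hot = "nqu"  ["n" ++ S.cnt]
6. n3.ok = 27  [A₀.ok + 21]
7. n3.hot = "vz"  ["vz"]
8. n4.lim = 20  [A.ok - 7]
9. n5.depth = -6  [terminal]
10. n4.tag = "pr"  ["pr"]
11. n6.depth = 4  [terminal]
12. n3.live = 9  [h.depth + 5]
13. n2.live = 13  [len(A₀.hot) + 10]
14. n0.mk = false  [not a.pre]
15. n0.key = 12  [12]

20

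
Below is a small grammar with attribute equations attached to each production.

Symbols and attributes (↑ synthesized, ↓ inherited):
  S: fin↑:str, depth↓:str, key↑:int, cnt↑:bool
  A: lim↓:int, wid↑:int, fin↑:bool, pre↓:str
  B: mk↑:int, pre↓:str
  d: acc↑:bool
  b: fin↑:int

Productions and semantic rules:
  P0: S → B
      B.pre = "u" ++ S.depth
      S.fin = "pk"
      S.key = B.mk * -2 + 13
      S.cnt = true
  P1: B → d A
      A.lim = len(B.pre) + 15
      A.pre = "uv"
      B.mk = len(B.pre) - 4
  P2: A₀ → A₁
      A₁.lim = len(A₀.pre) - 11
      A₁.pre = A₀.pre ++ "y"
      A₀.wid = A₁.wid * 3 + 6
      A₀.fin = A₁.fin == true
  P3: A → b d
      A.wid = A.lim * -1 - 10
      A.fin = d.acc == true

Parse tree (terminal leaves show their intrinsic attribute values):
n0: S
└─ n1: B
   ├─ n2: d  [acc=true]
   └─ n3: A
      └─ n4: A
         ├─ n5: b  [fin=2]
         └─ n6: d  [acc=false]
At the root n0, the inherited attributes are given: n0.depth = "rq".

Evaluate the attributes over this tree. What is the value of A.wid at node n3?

3

1. n0.depth = "rq"  [given at root]
2. n1.pre = "urq"  ["u" ++ S.depth]
3. n2.acc = true  [terminal]
4. n3.lim = 18  [len(B.pre) + 15]
5. n3.pre = "uv"  ["uv"]
6. n4.lim = -9  [len(A₀.pre) - 11]
7. n4.pre = "uvy"  [A₀.pre ++ "y"]
8. n5.fin = 2  [terminal]
9. n6.acc = false  [terminal]
10. n4.wid = -1  [A.lim * -1 - 10]
11. n4.fin = false  [d.acc == true]
12. n3.wid = 3  [A₁.wid * 3 + 6]
13. n3.fin = false  [A₁.fin == true]
14. n1.mk = -1  [len(B.pre) - 4]
15. n0.fin = "pk"  ["pk"]
16. n0.key = 15  [B.mk * -2 + 13]
17. n0.cnt = true  [true]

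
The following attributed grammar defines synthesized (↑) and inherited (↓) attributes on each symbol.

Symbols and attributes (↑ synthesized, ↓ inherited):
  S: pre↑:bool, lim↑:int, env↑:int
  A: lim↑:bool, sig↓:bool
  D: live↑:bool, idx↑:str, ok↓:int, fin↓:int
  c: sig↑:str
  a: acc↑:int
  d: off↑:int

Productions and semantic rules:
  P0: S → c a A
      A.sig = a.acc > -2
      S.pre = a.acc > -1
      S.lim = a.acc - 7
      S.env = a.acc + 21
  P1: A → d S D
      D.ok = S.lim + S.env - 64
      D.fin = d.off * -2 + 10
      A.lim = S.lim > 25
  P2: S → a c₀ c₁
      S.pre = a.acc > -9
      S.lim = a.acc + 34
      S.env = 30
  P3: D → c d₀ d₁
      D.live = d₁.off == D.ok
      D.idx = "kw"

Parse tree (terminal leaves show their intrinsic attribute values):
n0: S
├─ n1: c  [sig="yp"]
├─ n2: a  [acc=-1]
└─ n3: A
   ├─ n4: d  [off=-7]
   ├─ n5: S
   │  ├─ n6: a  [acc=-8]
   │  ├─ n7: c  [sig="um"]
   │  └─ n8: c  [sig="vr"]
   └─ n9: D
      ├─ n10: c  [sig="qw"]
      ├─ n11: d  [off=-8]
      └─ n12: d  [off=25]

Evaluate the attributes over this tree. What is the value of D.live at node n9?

1. n1.sig = "yp"  [terminal]
2. n2.acc = -1  [terminal]
3. n3.sig = true  [a.acc > -2]
4. n4.off = -7  [terminal]
5. n6.acc = -8  [terminal]
6. n7.sig = "um"  [terminal]
7. n8.sig = "vr"  [terminal]
8. n5.pre = true  [a.acc > -9]
9. n5.lim = 26  [a.acc + 34]
10. n5.env = 30  [30]
11. n9.ok = -8  [S.lim + S.env - 64]
12. n9.fin = 24  [d.off * -2 + 10]
13. n10.sig = "qw"  [terminal]
14. n11.off = -8  [terminal]
15. n12.off = 25  [terminal]
16. n9.live = false  [d₁.off == D.ok]
17. n9.idx = "kw"  ["kw"]
18. n3.lim = true  [S.lim > 25]
19. n0.pre = false  [a.acc > -1]
20. n0.lim = -8  [a.acc - 7]
21. n0.env = 20  [a.acc + 21]

false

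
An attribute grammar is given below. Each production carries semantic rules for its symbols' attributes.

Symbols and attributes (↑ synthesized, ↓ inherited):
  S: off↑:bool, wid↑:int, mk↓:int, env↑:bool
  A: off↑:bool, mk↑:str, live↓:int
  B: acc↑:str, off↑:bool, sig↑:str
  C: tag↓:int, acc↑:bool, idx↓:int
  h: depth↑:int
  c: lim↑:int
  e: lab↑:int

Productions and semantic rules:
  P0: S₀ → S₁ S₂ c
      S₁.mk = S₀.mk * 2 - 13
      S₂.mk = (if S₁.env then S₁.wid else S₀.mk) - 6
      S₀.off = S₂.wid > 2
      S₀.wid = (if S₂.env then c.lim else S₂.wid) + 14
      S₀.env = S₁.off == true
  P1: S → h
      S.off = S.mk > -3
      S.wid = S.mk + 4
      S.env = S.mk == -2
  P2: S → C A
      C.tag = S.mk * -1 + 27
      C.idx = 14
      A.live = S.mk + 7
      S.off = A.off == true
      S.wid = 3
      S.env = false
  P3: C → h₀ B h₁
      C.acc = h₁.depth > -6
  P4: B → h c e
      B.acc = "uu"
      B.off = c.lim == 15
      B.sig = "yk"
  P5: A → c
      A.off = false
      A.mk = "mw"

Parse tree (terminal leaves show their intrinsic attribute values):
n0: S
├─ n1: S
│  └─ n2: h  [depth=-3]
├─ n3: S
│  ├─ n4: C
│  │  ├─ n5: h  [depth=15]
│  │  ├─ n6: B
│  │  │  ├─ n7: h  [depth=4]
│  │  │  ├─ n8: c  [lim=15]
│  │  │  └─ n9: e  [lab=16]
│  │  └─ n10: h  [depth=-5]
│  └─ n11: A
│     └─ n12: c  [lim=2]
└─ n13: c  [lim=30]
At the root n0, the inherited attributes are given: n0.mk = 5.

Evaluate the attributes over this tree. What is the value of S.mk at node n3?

1. n0.mk = 5  [given at root]
2. n1.mk = -3  [S₀.mk * 2 - 13]
3. n2.depth = -3  [terminal]
4. n1.off = false  [S.mk > -3]
5. n1.wid = 1  [S.mk + 4]
6. n1.env = false  [S.mk == -2]
7. n3.mk = -1  [(if S₁.env then S₁.wid else S₀.mk) - 6]
8. n4.tag = 28  [S.mk * -1 + 27]
9. n4.idx = 14  [14]
10. n5.depth = 15  [terminal]
11. n7.depth = 4  [terminal]
12. n8.lim = 15  [terminal]
13. n9.lab = 16  [terminal]
14. n6.acc = "uu"  ["uu"]
15. n6.off = true  [c.lim == 15]
16. n6.sig = "yk"  ["yk"]
17. n10.depth = -5  [terminal]
18. n4.acc = true  [h₁.depth > -6]
19. n11.live = 6  [S.mk + 7]
20. n12.lim = 2  [terminal]
21. n11.off = false  [false]
22. n11.mk = "mw"  ["mw"]
23. n3.off = false  [A.off == true]
24. n3.wid = 3  [3]
25. n3.env = false  [false]
26. n13.lim = 30  [terminal]
27. n0.off = true  [S₂.wid > 2]
28. n0.wid = 17  [(if S₂.env then c.lim else S₂.wid) + 14]
29. n0.env = false  [S₁.off == true]

-1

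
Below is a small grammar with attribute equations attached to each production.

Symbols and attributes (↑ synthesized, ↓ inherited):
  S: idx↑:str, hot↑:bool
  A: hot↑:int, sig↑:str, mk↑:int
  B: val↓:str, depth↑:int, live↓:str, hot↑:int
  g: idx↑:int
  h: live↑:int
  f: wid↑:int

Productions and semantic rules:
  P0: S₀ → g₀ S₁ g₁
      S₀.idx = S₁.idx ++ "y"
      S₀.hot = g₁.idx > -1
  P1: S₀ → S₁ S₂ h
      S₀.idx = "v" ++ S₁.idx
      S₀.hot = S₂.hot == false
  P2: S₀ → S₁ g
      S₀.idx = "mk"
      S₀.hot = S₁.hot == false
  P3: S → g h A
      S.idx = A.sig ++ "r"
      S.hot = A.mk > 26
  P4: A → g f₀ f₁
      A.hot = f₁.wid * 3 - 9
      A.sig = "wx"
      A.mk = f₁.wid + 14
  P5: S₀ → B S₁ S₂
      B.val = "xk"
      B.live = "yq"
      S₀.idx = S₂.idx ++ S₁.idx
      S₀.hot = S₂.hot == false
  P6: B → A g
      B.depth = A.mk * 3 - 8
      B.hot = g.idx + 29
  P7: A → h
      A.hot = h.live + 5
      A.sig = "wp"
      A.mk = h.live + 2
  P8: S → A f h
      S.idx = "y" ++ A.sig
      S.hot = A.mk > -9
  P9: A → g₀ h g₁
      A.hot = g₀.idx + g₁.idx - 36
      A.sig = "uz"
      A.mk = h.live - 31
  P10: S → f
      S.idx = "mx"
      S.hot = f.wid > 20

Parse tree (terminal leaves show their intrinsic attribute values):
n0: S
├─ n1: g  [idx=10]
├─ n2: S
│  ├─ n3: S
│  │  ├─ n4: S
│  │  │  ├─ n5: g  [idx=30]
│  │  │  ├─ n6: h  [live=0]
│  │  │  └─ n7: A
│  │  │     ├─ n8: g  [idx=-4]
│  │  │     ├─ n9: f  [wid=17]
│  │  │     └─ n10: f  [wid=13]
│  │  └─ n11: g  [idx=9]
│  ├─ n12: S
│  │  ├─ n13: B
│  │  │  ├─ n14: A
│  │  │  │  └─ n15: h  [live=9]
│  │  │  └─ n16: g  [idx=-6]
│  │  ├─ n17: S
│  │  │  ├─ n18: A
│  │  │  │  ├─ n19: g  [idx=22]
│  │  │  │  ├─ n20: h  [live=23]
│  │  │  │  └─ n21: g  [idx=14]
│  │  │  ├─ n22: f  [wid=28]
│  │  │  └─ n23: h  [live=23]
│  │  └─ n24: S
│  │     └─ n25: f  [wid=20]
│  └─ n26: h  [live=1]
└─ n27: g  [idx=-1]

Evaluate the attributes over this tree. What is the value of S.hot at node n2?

1. n1.idx = 10  [terminal]
2. n5.idx = 30  [terminal]
3. n6.live = 0  [terminal]
4. n8.idx = -4  [terminal]
5. n9.wid = 17  [terminal]
6. n10.wid = 13  [terminal]
7. n7.hot = 30  [f₁.wid * 3 - 9]
8. n7.sig = "wx"  ["wx"]
9. n7.mk = 27  [f₁.wid + 14]
10. n4.idx = "wxr"  [A.sig ++ "r"]
11. n4.hot = true  [A.mk > 26]
12. n11.idx = 9  [terminal]
13. n3.idx = "mk"  ["mk"]
14. n3.hot = false  [S₁.hot == false]
15. n13.val = "xk"  ["xk"]
16. n13.live = "yq"  ["yq"]
17. n15.live = 9  [terminal]
18. n14.hot = 14  [h.live + 5]
19. n14.sig = "wp"  ["wp"]
20. n14.mk = 11  [h.live + 2]
21. n16.idx = -6  [terminal]
22. n13.depth = 25  [A.mk * 3 - 8]
23. n13.hot = 23  [g.idx + 29]
24. n19.idx = 22  [terminal]
25. n20.live = 23  [terminal]
26. n21.idx = 14  [terminal]
27. n18.hot = 0  [g₀.idx + g₁.idx - 36]
28. n18.sig = "uz"  ["uz"]
29. n18.mk = -8  [h.live - 31]
30. n22.wid = 28  [terminal]
31. n23.live = 23  [terminal]
32. n17.idx = "yuz"  ["y" ++ A.sig]
33. n17.hot = true  [A.mk > -9]
34. n25.wid = 20  [terminal]
35. n24.idx = "mx"  ["mx"]
36. n24.hot = false  [f.wid > 20]
37. n12.idx = "mxyuz"  [S₂.idx ++ S₁.idx]
38. n12.hot = true  [S₂.hot == false]
39. n26.live = 1  [terminal]
40. n2.idx = "vmk"  ["v" ++ S₁.idx]
41. n2.hot = false  [S₂.hot == false]
42. n27.idx = -1  [terminal]
43. n0.idx = "vmky"  [S₁.idx ++ "y"]
44. n0.hot = false  [g₁.idx > -1]

false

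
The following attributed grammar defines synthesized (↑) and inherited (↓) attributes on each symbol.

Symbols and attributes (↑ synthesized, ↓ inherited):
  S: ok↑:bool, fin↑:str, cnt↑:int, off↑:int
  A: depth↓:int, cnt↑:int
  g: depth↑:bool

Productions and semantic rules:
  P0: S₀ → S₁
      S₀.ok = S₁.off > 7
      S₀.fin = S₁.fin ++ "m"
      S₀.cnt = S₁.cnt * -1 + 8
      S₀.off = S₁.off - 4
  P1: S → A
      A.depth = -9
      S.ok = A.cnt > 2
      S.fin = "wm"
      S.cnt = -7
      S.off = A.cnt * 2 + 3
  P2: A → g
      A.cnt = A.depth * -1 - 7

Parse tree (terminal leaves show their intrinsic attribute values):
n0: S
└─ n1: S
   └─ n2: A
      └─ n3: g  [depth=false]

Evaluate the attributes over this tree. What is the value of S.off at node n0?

3

1. n2.depth = -9  [-9]
2. n3.depth = false  [terminal]
3. n2.cnt = 2  [A.depth * -1 - 7]
4. n1.ok = false  [A.cnt > 2]
5. n1.fin = "wm"  ["wm"]
6. n1.cnt = -7  [-7]
7. n1.off = 7  [A.cnt * 2 + 3]
8. n0.ok = false  [S₁.off > 7]
9. n0.fin = "wmm"  [S₁.fin ++ "m"]
10. n0.cnt = 15  [S₁.cnt * -1 + 8]
11. n0.off = 3  [S₁.off - 4]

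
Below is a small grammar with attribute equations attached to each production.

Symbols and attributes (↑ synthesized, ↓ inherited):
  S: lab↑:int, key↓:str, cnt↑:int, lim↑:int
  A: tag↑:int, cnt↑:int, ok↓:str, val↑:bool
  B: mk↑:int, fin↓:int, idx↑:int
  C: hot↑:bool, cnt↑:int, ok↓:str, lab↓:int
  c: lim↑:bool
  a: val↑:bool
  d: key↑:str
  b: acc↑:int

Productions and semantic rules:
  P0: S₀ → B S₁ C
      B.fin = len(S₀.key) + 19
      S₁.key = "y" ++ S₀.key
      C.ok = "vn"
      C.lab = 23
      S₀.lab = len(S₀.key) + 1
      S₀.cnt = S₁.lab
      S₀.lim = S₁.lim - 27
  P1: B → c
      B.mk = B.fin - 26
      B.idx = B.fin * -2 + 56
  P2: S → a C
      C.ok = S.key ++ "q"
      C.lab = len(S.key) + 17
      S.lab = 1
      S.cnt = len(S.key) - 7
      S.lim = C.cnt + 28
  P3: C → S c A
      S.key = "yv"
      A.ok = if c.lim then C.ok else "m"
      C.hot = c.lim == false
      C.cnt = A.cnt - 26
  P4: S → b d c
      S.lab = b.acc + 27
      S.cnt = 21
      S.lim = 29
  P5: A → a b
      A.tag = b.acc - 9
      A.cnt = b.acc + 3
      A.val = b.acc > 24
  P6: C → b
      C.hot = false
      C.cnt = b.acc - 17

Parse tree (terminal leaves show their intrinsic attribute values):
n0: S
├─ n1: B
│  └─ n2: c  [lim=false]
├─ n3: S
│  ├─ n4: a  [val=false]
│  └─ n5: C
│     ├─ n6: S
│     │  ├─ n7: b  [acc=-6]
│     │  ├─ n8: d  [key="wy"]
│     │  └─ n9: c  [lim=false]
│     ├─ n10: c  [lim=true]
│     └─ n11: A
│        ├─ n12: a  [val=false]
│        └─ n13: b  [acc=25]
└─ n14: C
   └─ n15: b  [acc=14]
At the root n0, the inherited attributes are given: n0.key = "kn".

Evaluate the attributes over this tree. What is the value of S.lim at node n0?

3

1. n0.key = "kn"  [given at root]
2. n1.fin = 21  [len(S₀.key) + 19]
3. n2.lim = false  [terminal]
4. n1.mk = -5  [B.fin - 26]
5. n1.idx = 14  [B.fin * -2 + 56]
6. n3.key = "ykn"  ["y" ++ S₀.key]
7. n4.val = false  [terminal]
8. n5.ok = "yknq"  [S.key ++ "q"]
9. n5.lab = 20  [len(S.key) + 17]
10. n6.key = "yv"  ["yv"]
11. n7.acc = -6  [terminal]
12. n8.key = "wy"  [terminal]
13. n9.lim = false  [terminal]
14. n6.lab = 21  [b.acc + 27]
15. n6.cnt = 21  [21]
16. n6.lim = 29  [29]
17. n10.lim = true  [terminal]
18. n11.ok = "yknq"  [if c.lim then C.ok else "m"]
19. n12.val = false  [terminal]
20. n13.acc = 25  [terminal]
21. n11.tag = 16  [b.acc - 9]
22. n11.cnt = 28  [b.acc + 3]
23. n11.val = true  [b.acc > 24]
24. n5.hot = false  [c.lim == false]
25. n5.cnt = 2  [A.cnt - 26]
26. n3.lab = 1  [1]
27. n3.cnt = -4  [len(S.key) - 7]
28. n3.lim = 30  [C.cnt + 28]
29. n14.ok = "vn"  ["vn"]
30. n14.lab = 23  [23]
31. n15.acc = 14  [terminal]
32. n14.hot = false  [false]
33. n14.cnt = -3  [b.acc - 17]
34. n0.lab = 3  [len(S₀.key) + 1]
35. n0.cnt = 1  [S₁.lab]
36. n0.lim = 3  [S₁.lim - 27]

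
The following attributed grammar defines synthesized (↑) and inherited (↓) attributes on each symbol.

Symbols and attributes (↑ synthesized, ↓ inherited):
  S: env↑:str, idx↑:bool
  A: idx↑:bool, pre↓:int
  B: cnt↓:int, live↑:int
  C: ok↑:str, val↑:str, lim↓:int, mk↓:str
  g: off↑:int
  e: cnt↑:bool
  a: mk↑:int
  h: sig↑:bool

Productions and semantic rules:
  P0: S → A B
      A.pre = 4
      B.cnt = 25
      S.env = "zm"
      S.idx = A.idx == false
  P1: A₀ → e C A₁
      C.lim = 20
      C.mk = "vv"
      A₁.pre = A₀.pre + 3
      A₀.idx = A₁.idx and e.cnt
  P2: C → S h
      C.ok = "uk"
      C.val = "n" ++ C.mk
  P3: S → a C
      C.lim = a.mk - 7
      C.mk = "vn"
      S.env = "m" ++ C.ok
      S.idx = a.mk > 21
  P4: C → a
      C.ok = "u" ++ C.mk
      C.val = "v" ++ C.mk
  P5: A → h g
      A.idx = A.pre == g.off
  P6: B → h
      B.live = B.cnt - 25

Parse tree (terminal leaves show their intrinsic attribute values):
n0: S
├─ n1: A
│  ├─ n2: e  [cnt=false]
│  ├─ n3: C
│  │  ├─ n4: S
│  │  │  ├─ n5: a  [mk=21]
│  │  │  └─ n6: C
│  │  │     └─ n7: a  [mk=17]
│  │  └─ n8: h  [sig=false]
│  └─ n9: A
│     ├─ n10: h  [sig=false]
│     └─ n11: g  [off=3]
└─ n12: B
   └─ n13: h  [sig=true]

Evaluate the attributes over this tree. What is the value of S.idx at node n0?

true

1. n1.pre = 4  [4]
2. n2.cnt = false  [terminal]
3. n3.lim = 20  [20]
4. n3.mk = "vv"  ["vv"]
5. n5.mk = 21  [terminal]
6. n6.lim = 14  [a.mk - 7]
7. n6.mk = "vn"  ["vn"]
8. n7.mk = 17  [terminal]
9. n6.ok = "uvn"  ["u" ++ C.mk]
10. n6.val = "vvn"  ["v" ++ C.mk]
11. n4.env = "muvn"  ["m" ++ C.ok]
12. n4.idx = false  [a.mk > 21]
13. n8.sig = false  [terminal]
14. n3.ok = "uk"  ["uk"]
15. n3.val = "nvv"  ["n" ++ C.mk]
16. n9.pre = 7  [A₀.pre + 3]
17. n10.sig = false  [terminal]
18. n11.off = 3  [terminal]
19. n9.idx = false  [A.pre == g.off]
20. n1.idx = false  [A₁.idx and e.cnt]
21. n12.cnt = 25  [25]
22. n13.sig = true  [terminal]
23. n12.live = 0  [B.cnt - 25]
24. n0.env = "zm"  ["zm"]
25. n0.idx = true  [A.idx == false]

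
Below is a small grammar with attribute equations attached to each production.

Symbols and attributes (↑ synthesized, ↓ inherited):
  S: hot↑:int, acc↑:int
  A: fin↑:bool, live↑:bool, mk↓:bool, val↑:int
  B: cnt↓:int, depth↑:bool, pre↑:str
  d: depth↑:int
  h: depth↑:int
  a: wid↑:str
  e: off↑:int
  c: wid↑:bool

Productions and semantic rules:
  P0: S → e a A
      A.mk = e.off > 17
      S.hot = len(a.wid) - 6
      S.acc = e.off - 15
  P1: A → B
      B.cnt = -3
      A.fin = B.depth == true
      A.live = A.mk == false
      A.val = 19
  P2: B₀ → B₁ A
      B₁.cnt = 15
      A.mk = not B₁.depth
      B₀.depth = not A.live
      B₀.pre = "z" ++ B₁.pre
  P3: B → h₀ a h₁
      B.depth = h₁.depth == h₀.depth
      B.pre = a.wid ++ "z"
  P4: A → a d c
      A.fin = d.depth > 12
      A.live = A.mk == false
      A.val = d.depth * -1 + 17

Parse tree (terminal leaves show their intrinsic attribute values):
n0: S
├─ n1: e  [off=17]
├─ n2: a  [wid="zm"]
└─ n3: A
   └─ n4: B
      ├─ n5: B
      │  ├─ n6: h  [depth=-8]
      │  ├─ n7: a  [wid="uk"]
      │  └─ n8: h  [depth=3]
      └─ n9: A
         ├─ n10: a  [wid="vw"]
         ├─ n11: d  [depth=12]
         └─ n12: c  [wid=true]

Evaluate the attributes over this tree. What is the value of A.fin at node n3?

true

1. n1.off = 17  [terminal]
2. n2.wid = "zm"  [terminal]
3. n3.mk = false  [e.off > 17]
4. n4.cnt = -3  [-3]
5. n5.cnt = 15  [15]
6. n6.depth = -8  [terminal]
7. n7.wid = "uk"  [terminal]
8. n8.depth = 3  [terminal]
9. n5.depth = false  [h₁.depth == h₀.depth]
10. n5.pre = "ukz"  [a.wid ++ "z"]
11. n9.mk = true  [not B₁.depth]
12. n10.wid = "vw"  [terminal]
13. n11.depth = 12  [terminal]
14. n12.wid = true  [terminal]
15. n9.fin = false  [d.depth > 12]
16. n9.live = false  [A.mk == false]
17. n9.val = 5  [d.depth * -1 + 17]
18. n4.depth = true  [not A.live]
19. n4.pre = "zukz"  ["z" ++ B₁.pre]
20. n3.fin = true  [B.depth == true]
21. n3.live = true  [A.mk == false]
22. n3.val = 19  [19]
23. n0.hot = -4  [len(a.wid) - 6]
24. n0.acc = 2  [e.off - 15]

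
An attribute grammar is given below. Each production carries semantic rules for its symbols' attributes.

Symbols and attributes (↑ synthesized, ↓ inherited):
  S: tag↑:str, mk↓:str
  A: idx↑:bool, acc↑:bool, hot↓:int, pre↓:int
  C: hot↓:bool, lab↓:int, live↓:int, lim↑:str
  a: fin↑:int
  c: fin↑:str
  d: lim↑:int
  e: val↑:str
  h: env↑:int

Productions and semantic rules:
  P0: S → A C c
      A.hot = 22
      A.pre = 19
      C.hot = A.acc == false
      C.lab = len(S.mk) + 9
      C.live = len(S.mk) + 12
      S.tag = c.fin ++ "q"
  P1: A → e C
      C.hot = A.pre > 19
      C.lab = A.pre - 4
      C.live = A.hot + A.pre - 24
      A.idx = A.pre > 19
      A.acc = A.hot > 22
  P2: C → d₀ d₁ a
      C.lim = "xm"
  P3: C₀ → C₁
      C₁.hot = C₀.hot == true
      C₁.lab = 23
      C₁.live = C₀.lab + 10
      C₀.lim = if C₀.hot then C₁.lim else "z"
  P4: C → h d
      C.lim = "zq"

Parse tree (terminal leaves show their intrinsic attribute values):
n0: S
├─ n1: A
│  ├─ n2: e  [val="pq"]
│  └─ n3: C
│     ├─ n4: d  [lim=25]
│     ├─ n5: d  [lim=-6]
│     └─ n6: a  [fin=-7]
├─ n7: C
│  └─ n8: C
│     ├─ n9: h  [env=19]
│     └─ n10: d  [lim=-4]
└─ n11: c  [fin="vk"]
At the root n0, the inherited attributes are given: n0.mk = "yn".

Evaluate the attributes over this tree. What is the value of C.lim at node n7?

1. n0.mk = "yn"  [given at root]
2. n1.hot = 22  [22]
3. n1.pre = 19  [19]
4. n2.val = "pq"  [terminal]
5. n3.hot = false  [A.pre > 19]
6. n3.lab = 15  [A.pre - 4]
7. n3.live = 17  [A.hot + A.pre - 24]
8. n4.lim = 25  [terminal]
9. n5.lim = -6  [terminal]
10. n6.fin = -7  [terminal]
11. n3.lim = "xm"  ["xm"]
12. n1.idx = false  [A.pre > 19]
13. n1.acc = false  [A.hot > 22]
14. n7.hot = true  [A.acc == false]
15. n7.lab = 11  [len(S.mk) + 9]
16. n7.live = 14  [len(S.mk) + 12]
17. n8.hot = true  [C₀.hot == true]
18. n8.lab = 23  [23]
19. n8.live = 21  [C₀.lab + 10]
20. n9.env = 19  [terminal]
21. n10.lim = -4  [terminal]
22. n8.lim = "zq"  ["zq"]
23. n7.lim = "zq"  [if C₀.hot then C₁.lim else "z"]
24. n11.fin = "vk"  [terminal]
25. n0.tag = "vkq"  [c.fin ++ "q"]

"zq"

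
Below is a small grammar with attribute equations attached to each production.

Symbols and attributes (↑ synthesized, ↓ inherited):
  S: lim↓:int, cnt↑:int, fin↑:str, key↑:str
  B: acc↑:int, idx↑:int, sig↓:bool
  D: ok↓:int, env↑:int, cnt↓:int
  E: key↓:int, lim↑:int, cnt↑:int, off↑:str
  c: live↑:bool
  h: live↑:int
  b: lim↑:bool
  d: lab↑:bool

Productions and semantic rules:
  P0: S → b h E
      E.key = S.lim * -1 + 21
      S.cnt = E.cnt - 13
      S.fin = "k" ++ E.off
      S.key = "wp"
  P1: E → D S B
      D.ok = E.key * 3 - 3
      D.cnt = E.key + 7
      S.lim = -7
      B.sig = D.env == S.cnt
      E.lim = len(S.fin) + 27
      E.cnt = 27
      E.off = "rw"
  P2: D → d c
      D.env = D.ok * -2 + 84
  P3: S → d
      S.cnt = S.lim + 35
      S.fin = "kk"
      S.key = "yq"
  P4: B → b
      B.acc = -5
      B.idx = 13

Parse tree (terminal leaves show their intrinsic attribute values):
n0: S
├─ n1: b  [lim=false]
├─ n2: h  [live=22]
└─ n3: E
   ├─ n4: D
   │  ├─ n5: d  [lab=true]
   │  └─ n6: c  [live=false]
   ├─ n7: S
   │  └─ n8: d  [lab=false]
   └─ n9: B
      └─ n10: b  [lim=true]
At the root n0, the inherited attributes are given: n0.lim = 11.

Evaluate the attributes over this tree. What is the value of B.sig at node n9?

1. n0.lim = 11  [given at root]
2. n1.lim = false  [terminal]
3. n2.live = 22  [terminal]
4. n3.key = 10  [S.lim * -1 + 21]
5. n4.ok = 27  [E.key * 3 - 3]
6. n4.cnt = 17  [E.key + 7]
7. n5.lab = true  [terminal]
8. n6.live = false  [terminal]
9. n4.env = 30  [D.ok * -2 + 84]
10. n7.lim = -7  [-7]
11. n8.lab = false  [terminal]
12. n7.cnt = 28  [S.lim + 35]
13. n7.fin = "kk"  ["kk"]
14. n7.key = "yq"  ["yq"]
15. n9.sig = false  [D.env == S.cnt]
16. n10.lim = true  [terminal]
17. n9.acc = -5  [-5]
18. n9.idx = 13  [13]
19. n3.lim = 29  [len(S.fin) + 27]
20. n3.cnt = 27  [27]
21. n3.off = "rw"  ["rw"]
22. n0.cnt = 14  [E.cnt - 13]
23. n0.fin = "krw"  ["k" ++ E.off]
24. n0.key = "wp"  ["wp"]

false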